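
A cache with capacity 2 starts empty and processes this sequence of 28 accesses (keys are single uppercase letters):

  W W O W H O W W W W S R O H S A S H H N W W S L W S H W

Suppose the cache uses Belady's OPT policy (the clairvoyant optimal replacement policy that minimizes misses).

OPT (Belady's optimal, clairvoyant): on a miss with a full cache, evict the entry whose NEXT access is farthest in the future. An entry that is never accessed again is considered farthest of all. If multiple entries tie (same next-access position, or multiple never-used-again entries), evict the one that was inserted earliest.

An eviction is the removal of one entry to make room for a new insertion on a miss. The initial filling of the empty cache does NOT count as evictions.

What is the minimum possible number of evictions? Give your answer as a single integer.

OPT (Belady) simulation (capacity=2):
  1. access W: MISS. Cache: [W]
  2. access W: HIT. Next use of W: step 4. Cache: [W]
  3. access O: MISS. Cache: [W O]
  4. access W: HIT. Next use of W: step 7. Cache: [W O]
  5. access H: MISS, evict W (next use: step 7). Cache: [O H]
  6. access O: HIT. Next use of O: step 13. Cache: [O H]
  7. access W: MISS, evict H (next use: step 14). Cache: [O W]
  8. access W: HIT. Next use of W: step 9. Cache: [O W]
  9. access W: HIT. Next use of W: step 10. Cache: [O W]
  10. access W: HIT. Next use of W: step 21. Cache: [O W]
  11. access S: MISS, evict W (next use: step 21). Cache: [O S]
  12. access R: MISS, evict S (next use: step 15). Cache: [O R]
  13. access O: HIT. Next use of O: never. Cache: [O R]
  14. access H: MISS, evict O (next use: never). Cache: [R H]
  15. access S: MISS, evict R (next use: never). Cache: [H S]
  16. access A: MISS, evict H (next use: step 18). Cache: [S A]
  17. access S: HIT. Next use of S: step 23. Cache: [S A]
  18. access H: MISS, evict A (next use: never). Cache: [S H]
  19. access H: HIT. Next use of H: step 27. Cache: [S H]
  20. access N: MISS, evict H (next use: step 27). Cache: [S N]
  21. access W: MISS, evict N (next use: never). Cache: [S W]
  22. access W: HIT. Next use of W: step 25. Cache: [S W]
  23. access S: HIT. Next use of S: step 26. Cache: [S W]
  24. access L: MISS, evict S (next use: step 26). Cache: [W L]
  25. access W: HIT. Next use of W: step 28. Cache: [W L]
  26. access S: MISS, evict L (next use: never). Cache: [W S]
  27. access H: MISS, evict S (next use: never). Cache: [W H]
  28. access W: HIT. Next use of W: never. Cache: [W H]
Total: 13 hits, 15 misses, 13 evictions

Answer: 13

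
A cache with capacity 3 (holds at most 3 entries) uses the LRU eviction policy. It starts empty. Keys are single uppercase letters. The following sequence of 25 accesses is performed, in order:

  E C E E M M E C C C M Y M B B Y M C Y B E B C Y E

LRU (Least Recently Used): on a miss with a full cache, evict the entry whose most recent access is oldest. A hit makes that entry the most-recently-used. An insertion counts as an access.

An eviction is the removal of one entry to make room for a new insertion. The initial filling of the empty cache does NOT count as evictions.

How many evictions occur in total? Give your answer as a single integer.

LRU simulation (capacity=3):
  1. access E: MISS. Cache (LRU->MRU): [E]
  2. access C: MISS. Cache (LRU->MRU): [E C]
  3. access E: HIT. Cache (LRU->MRU): [C E]
  4. access E: HIT. Cache (LRU->MRU): [C E]
  5. access M: MISS. Cache (LRU->MRU): [C E M]
  6. access M: HIT. Cache (LRU->MRU): [C E M]
  7. access E: HIT. Cache (LRU->MRU): [C M E]
  8. access C: HIT. Cache (LRU->MRU): [M E C]
  9. access C: HIT. Cache (LRU->MRU): [M E C]
  10. access C: HIT. Cache (LRU->MRU): [M E C]
  11. access M: HIT. Cache (LRU->MRU): [E C M]
  12. access Y: MISS, evict E. Cache (LRU->MRU): [C M Y]
  13. access M: HIT. Cache (LRU->MRU): [C Y M]
  14. access B: MISS, evict C. Cache (LRU->MRU): [Y M B]
  15. access B: HIT. Cache (LRU->MRU): [Y M B]
  16. access Y: HIT. Cache (LRU->MRU): [M B Y]
  17. access M: HIT. Cache (LRU->MRU): [B Y M]
  18. access C: MISS, evict B. Cache (LRU->MRU): [Y M C]
  19. access Y: HIT. Cache (LRU->MRU): [M C Y]
  20. access B: MISS, evict M. Cache (LRU->MRU): [C Y B]
  21. access E: MISS, evict C. Cache (LRU->MRU): [Y B E]
  22. access B: HIT. Cache (LRU->MRU): [Y E B]
  23. access C: MISS, evict Y. Cache (LRU->MRU): [E B C]
  24. access Y: MISS, evict E. Cache (LRU->MRU): [B C Y]
  25. access E: MISS, evict B. Cache (LRU->MRU): [C Y E]
Total: 14 hits, 11 misses, 8 evictions

Answer: 8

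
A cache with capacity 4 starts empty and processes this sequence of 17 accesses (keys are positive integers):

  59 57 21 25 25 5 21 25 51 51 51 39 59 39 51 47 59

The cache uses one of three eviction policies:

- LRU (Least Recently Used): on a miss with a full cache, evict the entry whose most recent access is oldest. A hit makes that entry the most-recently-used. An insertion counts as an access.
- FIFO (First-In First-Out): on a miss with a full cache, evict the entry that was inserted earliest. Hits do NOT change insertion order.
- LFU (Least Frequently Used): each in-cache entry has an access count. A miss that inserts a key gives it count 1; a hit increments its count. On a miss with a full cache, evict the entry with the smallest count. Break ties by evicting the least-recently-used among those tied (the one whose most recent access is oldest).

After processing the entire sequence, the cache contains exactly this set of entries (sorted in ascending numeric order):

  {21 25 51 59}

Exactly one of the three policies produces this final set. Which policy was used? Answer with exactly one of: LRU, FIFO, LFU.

Answer: LFU

Derivation:
Simulating under each policy and comparing final sets:
  LRU: final set = {39 47 51 59} -> differs
  FIFO: final set = {39 47 51 59} -> differs
  LFU: final set = {21 25 51 59} -> MATCHES target
Only LFU produces the target set.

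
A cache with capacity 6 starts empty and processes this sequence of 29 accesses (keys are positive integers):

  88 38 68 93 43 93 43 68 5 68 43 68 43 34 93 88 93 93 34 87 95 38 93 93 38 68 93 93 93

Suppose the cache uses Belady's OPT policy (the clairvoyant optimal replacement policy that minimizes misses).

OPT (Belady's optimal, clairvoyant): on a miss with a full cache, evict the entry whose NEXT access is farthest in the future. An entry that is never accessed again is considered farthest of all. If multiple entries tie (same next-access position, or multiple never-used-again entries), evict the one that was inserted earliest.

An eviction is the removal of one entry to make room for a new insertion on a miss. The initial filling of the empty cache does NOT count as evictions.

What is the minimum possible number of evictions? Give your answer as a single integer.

Answer: 3

Derivation:
OPT (Belady) simulation (capacity=6):
  1. access 88: MISS. Cache: [88]
  2. access 38: MISS. Cache: [88 38]
  3. access 68: MISS. Cache: [88 38 68]
  4. access 93: MISS. Cache: [88 38 68 93]
  5. access 43: MISS. Cache: [88 38 68 93 43]
  6. access 93: HIT. Next use of 93: step 15. Cache: [88 38 68 93 43]
  7. access 43: HIT. Next use of 43: step 11. Cache: [88 38 68 93 43]
  8. access 68: HIT. Next use of 68: step 10. Cache: [88 38 68 93 43]
  9. access 5: MISS. Cache: [88 38 68 93 43 5]
  10. access 68: HIT. Next use of 68: step 12. Cache: [88 38 68 93 43 5]
  11. access 43: HIT. Next use of 43: step 13. Cache: [88 38 68 93 43 5]
  12. access 68: HIT. Next use of 68: step 26. Cache: [88 38 68 93 43 5]
  13. access 43: HIT. Next use of 43: never. Cache: [88 38 68 93 43 5]
  14. access 34: MISS, evict 43 (next use: never). Cache: [88 38 68 93 5 34]
  15. access 93: HIT. Next use of 93: step 17. Cache: [88 38 68 93 5 34]
  16. access 88: HIT. Next use of 88: never. Cache: [88 38 68 93 5 34]
  17. access 93: HIT. Next use of 93: step 18. Cache: [88 38 68 93 5 34]
  18. access 93: HIT. Next use of 93: step 23. Cache: [88 38 68 93 5 34]
  19. access 34: HIT. Next use of 34: never. Cache: [88 38 68 93 5 34]
  20. access 87: MISS, evict 88 (next use: never). Cache: [38 68 93 5 34 87]
  21. access 95: MISS, evict 5 (next use: never). Cache: [38 68 93 34 87 95]
  22. access 38: HIT. Next use of 38: step 25. Cache: [38 68 93 34 87 95]
  23. access 93: HIT. Next use of 93: step 24. Cache: [38 68 93 34 87 95]
  24. access 93: HIT. Next use of 93: step 27. Cache: [38 68 93 34 87 95]
  25. access 38: HIT. Next use of 38: never. Cache: [38 68 93 34 87 95]
  26. access 68: HIT. Next use of 68: never. Cache: [38 68 93 34 87 95]
  27. access 93: HIT. Next use of 93: step 28. Cache: [38 68 93 34 87 95]
  28. access 93: HIT. Next use of 93: step 29. Cache: [38 68 93 34 87 95]
  29. access 93: HIT. Next use of 93: never. Cache: [38 68 93 34 87 95]
Total: 20 hits, 9 misses, 3 evictions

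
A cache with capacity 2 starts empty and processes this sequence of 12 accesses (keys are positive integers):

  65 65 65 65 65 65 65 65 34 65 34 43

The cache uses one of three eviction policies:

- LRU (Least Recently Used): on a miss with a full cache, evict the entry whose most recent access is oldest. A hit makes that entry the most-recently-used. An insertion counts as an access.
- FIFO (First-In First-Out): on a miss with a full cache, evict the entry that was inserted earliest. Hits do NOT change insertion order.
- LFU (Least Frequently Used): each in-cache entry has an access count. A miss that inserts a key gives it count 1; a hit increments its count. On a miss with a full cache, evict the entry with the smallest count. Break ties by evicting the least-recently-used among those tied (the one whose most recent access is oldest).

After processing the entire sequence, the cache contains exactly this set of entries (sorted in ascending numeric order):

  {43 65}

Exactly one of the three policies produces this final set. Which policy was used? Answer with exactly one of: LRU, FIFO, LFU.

Answer: LFU

Derivation:
Simulating under each policy and comparing final sets:
  LRU: final set = {34 43} -> differs
  FIFO: final set = {34 43} -> differs
  LFU: final set = {43 65} -> MATCHES target
Only LFU produces the target set.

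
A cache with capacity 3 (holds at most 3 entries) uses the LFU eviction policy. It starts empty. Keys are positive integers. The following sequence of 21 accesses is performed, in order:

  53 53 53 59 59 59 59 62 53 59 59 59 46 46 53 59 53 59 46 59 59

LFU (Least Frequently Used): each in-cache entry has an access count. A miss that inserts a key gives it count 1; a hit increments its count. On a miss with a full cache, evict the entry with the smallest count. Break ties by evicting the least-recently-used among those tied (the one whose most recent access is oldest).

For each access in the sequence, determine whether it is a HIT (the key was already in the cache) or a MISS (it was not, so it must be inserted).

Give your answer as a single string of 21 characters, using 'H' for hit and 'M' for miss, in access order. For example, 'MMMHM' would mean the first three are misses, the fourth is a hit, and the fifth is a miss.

LFU simulation (capacity=3):
  1. access 53: MISS. Cache: [53(c=1)]
  2. access 53: HIT, count now 2. Cache: [53(c=2)]
  3. access 53: HIT, count now 3. Cache: [53(c=3)]
  4. access 59: MISS. Cache: [59(c=1) 53(c=3)]
  5. access 59: HIT, count now 2. Cache: [59(c=2) 53(c=3)]
  6. access 59: HIT, count now 3. Cache: [53(c=3) 59(c=3)]
  7. access 59: HIT, count now 4. Cache: [53(c=3) 59(c=4)]
  8. access 62: MISS. Cache: [62(c=1) 53(c=3) 59(c=4)]
  9. access 53: HIT, count now 4. Cache: [62(c=1) 59(c=4) 53(c=4)]
  10. access 59: HIT, count now 5. Cache: [62(c=1) 53(c=4) 59(c=5)]
  11. access 59: HIT, count now 6. Cache: [62(c=1) 53(c=4) 59(c=6)]
  12. access 59: HIT, count now 7. Cache: [62(c=1) 53(c=4) 59(c=7)]
  13. access 46: MISS, evict 62(c=1). Cache: [46(c=1) 53(c=4) 59(c=7)]
  14. access 46: HIT, count now 2. Cache: [46(c=2) 53(c=4) 59(c=7)]
  15. access 53: HIT, count now 5. Cache: [46(c=2) 53(c=5) 59(c=7)]
  16. access 59: HIT, count now 8. Cache: [46(c=2) 53(c=5) 59(c=8)]
  17. access 53: HIT, count now 6. Cache: [46(c=2) 53(c=6) 59(c=8)]
  18. access 59: HIT, count now 9. Cache: [46(c=2) 53(c=6) 59(c=9)]
  19. access 46: HIT, count now 3. Cache: [46(c=3) 53(c=6) 59(c=9)]
  20. access 59: HIT, count now 10. Cache: [46(c=3) 53(c=6) 59(c=10)]
  21. access 59: HIT, count now 11. Cache: [46(c=3) 53(c=6) 59(c=11)]
Total: 17 hits, 4 misses, 1 evictions

Answer: MHHMHHHMHHHHMHHHHHHHH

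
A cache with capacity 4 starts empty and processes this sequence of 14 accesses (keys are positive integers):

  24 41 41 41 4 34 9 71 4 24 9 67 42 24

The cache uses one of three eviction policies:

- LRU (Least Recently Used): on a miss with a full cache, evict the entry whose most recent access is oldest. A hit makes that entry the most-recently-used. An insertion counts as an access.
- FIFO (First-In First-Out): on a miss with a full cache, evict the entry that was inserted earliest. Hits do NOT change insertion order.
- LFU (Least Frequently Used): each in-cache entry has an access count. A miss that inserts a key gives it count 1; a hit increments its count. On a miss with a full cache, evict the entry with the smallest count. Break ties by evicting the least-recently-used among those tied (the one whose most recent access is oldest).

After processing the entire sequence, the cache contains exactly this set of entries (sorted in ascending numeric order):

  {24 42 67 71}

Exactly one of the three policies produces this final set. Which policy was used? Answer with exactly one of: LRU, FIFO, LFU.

Simulating under each policy and comparing final sets:
  LRU: final set = {9 24 42 67} -> differs
  FIFO: final set = {24 42 67 71} -> MATCHES target
  LFU: final set = {24 41 42 67} -> differs
Only FIFO produces the target set.

Answer: FIFO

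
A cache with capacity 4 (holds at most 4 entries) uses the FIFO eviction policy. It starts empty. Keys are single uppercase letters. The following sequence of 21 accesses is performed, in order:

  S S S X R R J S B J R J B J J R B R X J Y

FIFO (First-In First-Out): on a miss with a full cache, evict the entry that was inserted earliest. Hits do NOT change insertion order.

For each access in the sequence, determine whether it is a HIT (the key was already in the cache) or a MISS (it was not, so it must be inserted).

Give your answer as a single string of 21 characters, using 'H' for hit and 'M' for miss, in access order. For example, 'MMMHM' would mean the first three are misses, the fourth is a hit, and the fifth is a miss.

FIFO simulation (capacity=4):
  1. access S: MISS. Cache (old->new): [S]
  2. access S: HIT. Cache (old->new): [S]
  3. access S: HIT. Cache (old->new): [S]
  4. access X: MISS. Cache (old->new): [S X]
  5. access R: MISS. Cache (old->new): [S X R]
  6. access R: HIT. Cache (old->new): [S X R]
  7. access J: MISS. Cache (old->new): [S X R J]
  8. access S: HIT. Cache (old->new): [S X R J]
  9. access B: MISS, evict S. Cache (old->new): [X R J B]
  10. access J: HIT. Cache (old->new): [X R J B]
  11. access R: HIT. Cache (old->new): [X R J B]
  12. access J: HIT. Cache (old->new): [X R J B]
  13. access B: HIT. Cache (old->new): [X R J B]
  14. access J: HIT. Cache (old->new): [X R J B]
  15. access J: HIT. Cache (old->new): [X R J B]
  16. access R: HIT. Cache (old->new): [X R J B]
  17. access B: HIT. Cache (old->new): [X R J B]
  18. access R: HIT. Cache (old->new): [X R J B]
  19. access X: HIT. Cache (old->new): [X R J B]
  20. access J: HIT. Cache (old->new): [X R J B]
  21. access Y: MISS, evict X. Cache (old->new): [R J B Y]
Total: 15 hits, 6 misses, 2 evictions

Answer: MHHMMHMHMHHHHHHHHHHHM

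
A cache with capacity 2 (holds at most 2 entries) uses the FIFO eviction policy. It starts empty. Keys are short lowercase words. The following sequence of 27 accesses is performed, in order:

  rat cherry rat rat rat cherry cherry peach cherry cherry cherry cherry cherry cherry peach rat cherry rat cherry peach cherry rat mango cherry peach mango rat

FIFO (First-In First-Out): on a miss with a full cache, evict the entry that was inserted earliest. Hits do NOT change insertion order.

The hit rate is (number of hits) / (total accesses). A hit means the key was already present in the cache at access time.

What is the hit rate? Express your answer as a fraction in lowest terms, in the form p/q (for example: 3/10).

FIFO simulation (capacity=2):
  1. access rat: MISS. Cache (old->new): [rat]
  2. access cherry: MISS. Cache (old->new): [rat cherry]
  3. access rat: HIT. Cache (old->new): [rat cherry]
  4. access rat: HIT. Cache (old->new): [rat cherry]
  5. access rat: HIT. Cache (old->new): [rat cherry]
  6. access cherry: HIT. Cache (old->new): [rat cherry]
  7. access cherry: HIT. Cache (old->new): [rat cherry]
  8. access peach: MISS, evict rat. Cache (old->new): [cherry peach]
  9. access cherry: HIT. Cache (old->new): [cherry peach]
  10. access cherry: HIT. Cache (old->new): [cherry peach]
  11. access cherry: HIT. Cache (old->new): [cherry peach]
  12. access cherry: HIT. Cache (old->new): [cherry peach]
  13. access cherry: HIT. Cache (old->new): [cherry peach]
  14. access cherry: HIT. Cache (old->new): [cherry peach]
  15. access peach: HIT. Cache (old->new): [cherry peach]
  16. access rat: MISS, evict cherry. Cache (old->new): [peach rat]
  17. access cherry: MISS, evict peach. Cache (old->new): [rat cherry]
  18. access rat: HIT. Cache (old->new): [rat cherry]
  19. access cherry: HIT. Cache (old->new): [rat cherry]
  20. access peach: MISS, evict rat. Cache (old->new): [cherry peach]
  21. access cherry: HIT. Cache (old->new): [cherry peach]
  22. access rat: MISS, evict cherry. Cache (old->new): [peach rat]
  23. access mango: MISS, evict peach. Cache (old->new): [rat mango]
  24. access cherry: MISS, evict rat. Cache (old->new): [mango cherry]
  25. access peach: MISS, evict mango. Cache (old->new): [cherry peach]
  26. access mango: MISS, evict cherry. Cache (old->new): [peach mango]
  27. access rat: MISS, evict peach. Cache (old->new): [mango rat]
Total: 15 hits, 12 misses, 10 evictions

Hit rate = 15/27 = 5/9

Answer: 5/9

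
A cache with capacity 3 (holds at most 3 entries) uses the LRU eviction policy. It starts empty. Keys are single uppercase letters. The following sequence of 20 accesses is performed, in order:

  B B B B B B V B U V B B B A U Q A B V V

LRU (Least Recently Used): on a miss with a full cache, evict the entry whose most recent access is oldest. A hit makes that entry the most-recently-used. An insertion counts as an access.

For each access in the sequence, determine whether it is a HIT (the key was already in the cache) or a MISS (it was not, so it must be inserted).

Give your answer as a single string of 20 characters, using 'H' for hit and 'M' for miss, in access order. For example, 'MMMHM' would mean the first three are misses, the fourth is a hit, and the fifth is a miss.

Answer: MHHHHHMHMHHHHMMMHMMH

Derivation:
LRU simulation (capacity=3):
  1. access B: MISS. Cache (LRU->MRU): [B]
  2. access B: HIT. Cache (LRU->MRU): [B]
  3. access B: HIT. Cache (LRU->MRU): [B]
  4. access B: HIT. Cache (LRU->MRU): [B]
  5. access B: HIT. Cache (LRU->MRU): [B]
  6. access B: HIT. Cache (LRU->MRU): [B]
  7. access V: MISS. Cache (LRU->MRU): [B V]
  8. access B: HIT. Cache (LRU->MRU): [V B]
  9. access U: MISS. Cache (LRU->MRU): [V B U]
  10. access V: HIT. Cache (LRU->MRU): [B U V]
  11. access B: HIT. Cache (LRU->MRU): [U V B]
  12. access B: HIT. Cache (LRU->MRU): [U V B]
  13. access B: HIT. Cache (LRU->MRU): [U V B]
  14. access A: MISS, evict U. Cache (LRU->MRU): [V B A]
  15. access U: MISS, evict V. Cache (LRU->MRU): [B A U]
  16. access Q: MISS, evict B. Cache (LRU->MRU): [A U Q]
  17. access A: HIT. Cache (LRU->MRU): [U Q A]
  18. access B: MISS, evict U. Cache (LRU->MRU): [Q A B]
  19. access V: MISS, evict Q. Cache (LRU->MRU): [A B V]
  20. access V: HIT. Cache (LRU->MRU): [A B V]
Total: 12 hits, 8 misses, 5 evictions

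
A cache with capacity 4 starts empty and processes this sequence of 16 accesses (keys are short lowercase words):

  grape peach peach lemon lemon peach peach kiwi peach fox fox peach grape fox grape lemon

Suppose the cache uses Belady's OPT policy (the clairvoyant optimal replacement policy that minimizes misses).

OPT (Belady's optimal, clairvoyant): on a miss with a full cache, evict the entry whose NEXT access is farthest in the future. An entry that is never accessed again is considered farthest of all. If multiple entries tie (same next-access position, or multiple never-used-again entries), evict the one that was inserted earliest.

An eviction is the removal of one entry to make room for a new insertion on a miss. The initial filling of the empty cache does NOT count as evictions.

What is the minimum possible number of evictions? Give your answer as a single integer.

Answer: 1

Derivation:
OPT (Belady) simulation (capacity=4):
  1. access grape: MISS. Cache: [grape]
  2. access peach: MISS. Cache: [grape peach]
  3. access peach: HIT. Next use of peach: step 6. Cache: [grape peach]
  4. access lemon: MISS. Cache: [grape peach lemon]
  5. access lemon: HIT. Next use of lemon: step 16. Cache: [grape peach lemon]
  6. access peach: HIT. Next use of peach: step 7. Cache: [grape peach lemon]
  7. access peach: HIT. Next use of peach: step 9. Cache: [grape peach lemon]
  8. access kiwi: MISS. Cache: [grape peach lemon kiwi]
  9. access peach: HIT. Next use of peach: step 12. Cache: [grape peach lemon kiwi]
  10. access fox: MISS, evict kiwi (next use: never). Cache: [grape peach lemon fox]
  11. access fox: HIT. Next use of fox: step 14. Cache: [grape peach lemon fox]
  12. access peach: HIT. Next use of peach: never. Cache: [grape peach lemon fox]
  13. access grape: HIT. Next use of grape: step 15. Cache: [grape peach lemon fox]
  14. access fox: HIT. Next use of fox: never. Cache: [grape peach lemon fox]
  15. access grape: HIT. Next use of grape: never. Cache: [grape peach lemon fox]
  16. access lemon: HIT. Next use of lemon: never. Cache: [grape peach lemon fox]
Total: 11 hits, 5 misses, 1 evictions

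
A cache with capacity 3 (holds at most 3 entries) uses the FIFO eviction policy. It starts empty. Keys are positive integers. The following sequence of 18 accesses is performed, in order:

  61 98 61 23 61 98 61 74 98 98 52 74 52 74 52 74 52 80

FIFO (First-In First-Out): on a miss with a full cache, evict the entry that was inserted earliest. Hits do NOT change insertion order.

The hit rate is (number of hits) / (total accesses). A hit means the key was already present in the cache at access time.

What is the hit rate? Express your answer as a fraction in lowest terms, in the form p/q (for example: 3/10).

FIFO simulation (capacity=3):
  1. access 61: MISS. Cache (old->new): [61]
  2. access 98: MISS. Cache (old->new): [61 98]
  3. access 61: HIT. Cache (old->new): [61 98]
  4. access 23: MISS. Cache (old->new): [61 98 23]
  5. access 61: HIT. Cache (old->new): [61 98 23]
  6. access 98: HIT. Cache (old->new): [61 98 23]
  7. access 61: HIT. Cache (old->new): [61 98 23]
  8. access 74: MISS, evict 61. Cache (old->new): [98 23 74]
  9. access 98: HIT. Cache (old->new): [98 23 74]
  10. access 98: HIT. Cache (old->new): [98 23 74]
  11. access 52: MISS, evict 98. Cache (old->new): [23 74 52]
  12. access 74: HIT. Cache (old->new): [23 74 52]
  13. access 52: HIT. Cache (old->new): [23 74 52]
  14. access 74: HIT. Cache (old->new): [23 74 52]
  15. access 52: HIT. Cache (old->new): [23 74 52]
  16. access 74: HIT. Cache (old->new): [23 74 52]
  17. access 52: HIT. Cache (old->new): [23 74 52]
  18. access 80: MISS, evict 23. Cache (old->new): [74 52 80]
Total: 12 hits, 6 misses, 3 evictions

Hit rate = 12/18 = 2/3

Answer: 2/3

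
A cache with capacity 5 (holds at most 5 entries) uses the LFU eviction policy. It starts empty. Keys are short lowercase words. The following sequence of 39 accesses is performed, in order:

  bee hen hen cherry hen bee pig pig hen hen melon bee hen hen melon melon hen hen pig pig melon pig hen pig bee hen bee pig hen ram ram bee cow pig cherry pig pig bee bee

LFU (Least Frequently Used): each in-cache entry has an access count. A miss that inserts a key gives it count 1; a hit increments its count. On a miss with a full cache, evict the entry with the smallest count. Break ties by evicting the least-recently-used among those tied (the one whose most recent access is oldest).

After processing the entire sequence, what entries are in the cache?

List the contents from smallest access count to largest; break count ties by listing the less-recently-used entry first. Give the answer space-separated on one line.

Answer: cherry melon bee pig hen

Derivation:
LFU simulation (capacity=5):
  1. access bee: MISS. Cache: [bee(c=1)]
  2. access hen: MISS. Cache: [bee(c=1) hen(c=1)]
  3. access hen: HIT, count now 2. Cache: [bee(c=1) hen(c=2)]
  4. access cherry: MISS. Cache: [bee(c=1) cherry(c=1) hen(c=2)]
  5. access hen: HIT, count now 3. Cache: [bee(c=1) cherry(c=1) hen(c=3)]
  6. access bee: HIT, count now 2. Cache: [cherry(c=1) bee(c=2) hen(c=3)]
  7. access pig: MISS. Cache: [cherry(c=1) pig(c=1) bee(c=2) hen(c=3)]
  8. access pig: HIT, count now 2. Cache: [cherry(c=1) bee(c=2) pig(c=2) hen(c=3)]
  9. access hen: HIT, count now 4. Cache: [cherry(c=1) bee(c=2) pig(c=2) hen(c=4)]
  10. access hen: HIT, count now 5. Cache: [cherry(c=1) bee(c=2) pig(c=2) hen(c=5)]
  11. access melon: MISS. Cache: [cherry(c=1) melon(c=1) bee(c=2) pig(c=2) hen(c=5)]
  12. access bee: HIT, count now 3. Cache: [cherry(c=1) melon(c=1) pig(c=2) bee(c=3) hen(c=5)]
  13. access hen: HIT, count now 6. Cache: [cherry(c=1) melon(c=1) pig(c=2) bee(c=3) hen(c=6)]
  14. access hen: HIT, count now 7. Cache: [cherry(c=1) melon(c=1) pig(c=2) bee(c=3) hen(c=7)]
  15. access melon: HIT, count now 2. Cache: [cherry(c=1) pig(c=2) melon(c=2) bee(c=3) hen(c=7)]
  16. access melon: HIT, count now 3. Cache: [cherry(c=1) pig(c=2) bee(c=3) melon(c=3) hen(c=7)]
  17. access hen: HIT, count now 8. Cache: [cherry(c=1) pig(c=2) bee(c=3) melon(c=3) hen(c=8)]
  18. access hen: HIT, count now 9. Cache: [cherry(c=1) pig(c=2) bee(c=3) melon(c=3) hen(c=9)]
  19. access pig: HIT, count now 3. Cache: [cherry(c=1) bee(c=3) melon(c=3) pig(c=3) hen(c=9)]
  20. access pig: HIT, count now 4. Cache: [cherry(c=1) bee(c=3) melon(c=3) pig(c=4) hen(c=9)]
  21. access melon: HIT, count now 4. Cache: [cherry(c=1) bee(c=3) pig(c=4) melon(c=4) hen(c=9)]
  22. access pig: HIT, count now 5. Cache: [cherry(c=1) bee(c=3) melon(c=4) pig(c=5) hen(c=9)]
  23. access hen: HIT, count now 10. Cache: [cherry(c=1) bee(c=3) melon(c=4) pig(c=5) hen(c=10)]
  24. access pig: HIT, count now 6. Cache: [cherry(c=1) bee(c=3) melon(c=4) pig(c=6) hen(c=10)]
  25. access bee: HIT, count now 4. Cache: [cherry(c=1) melon(c=4) bee(c=4) pig(c=6) hen(c=10)]
  26. access hen: HIT, count now 11. Cache: [cherry(c=1) melon(c=4) bee(c=4) pig(c=6) hen(c=11)]
  27. access bee: HIT, count now 5. Cache: [cherry(c=1) melon(c=4) bee(c=5) pig(c=6) hen(c=11)]
  28. access pig: HIT, count now 7. Cache: [cherry(c=1) melon(c=4) bee(c=5) pig(c=7) hen(c=11)]
  29. access hen: HIT, count now 12. Cache: [cherry(c=1) melon(c=4) bee(c=5) pig(c=7) hen(c=12)]
  30. access ram: MISS, evict cherry(c=1). Cache: [ram(c=1) melon(c=4) bee(c=5) pig(c=7) hen(c=12)]
  31. access ram: HIT, count now 2. Cache: [ram(c=2) melon(c=4) bee(c=5) pig(c=7) hen(c=12)]
  32. access bee: HIT, count now 6. Cache: [ram(c=2) melon(c=4) bee(c=6) pig(c=7) hen(c=12)]
  33. access cow: MISS, evict ram(c=2). Cache: [cow(c=1) melon(c=4) bee(c=6) pig(c=7) hen(c=12)]
  34. access pig: HIT, count now 8. Cache: [cow(c=1) melon(c=4) bee(c=6) pig(c=8) hen(c=12)]
  35. access cherry: MISS, evict cow(c=1). Cache: [cherry(c=1) melon(c=4) bee(c=6) pig(c=8) hen(c=12)]
  36. access pig: HIT, count now 9. Cache: [cherry(c=1) melon(c=4) bee(c=6) pig(c=9) hen(c=12)]
  37. access pig: HIT, count now 10. Cache: [cherry(c=1) melon(c=4) bee(c=6) pig(c=10) hen(c=12)]
  38. access bee: HIT, count now 7. Cache: [cherry(c=1) melon(c=4) bee(c=7) pig(c=10) hen(c=12)]
  39. access bee: HIT, count now 8. Cache: [cherry(c=1) melon(c=4) bee(c=8) pig(c=10) hen(c=12)]
Total: 31 hits, 8 misses, 3 evictions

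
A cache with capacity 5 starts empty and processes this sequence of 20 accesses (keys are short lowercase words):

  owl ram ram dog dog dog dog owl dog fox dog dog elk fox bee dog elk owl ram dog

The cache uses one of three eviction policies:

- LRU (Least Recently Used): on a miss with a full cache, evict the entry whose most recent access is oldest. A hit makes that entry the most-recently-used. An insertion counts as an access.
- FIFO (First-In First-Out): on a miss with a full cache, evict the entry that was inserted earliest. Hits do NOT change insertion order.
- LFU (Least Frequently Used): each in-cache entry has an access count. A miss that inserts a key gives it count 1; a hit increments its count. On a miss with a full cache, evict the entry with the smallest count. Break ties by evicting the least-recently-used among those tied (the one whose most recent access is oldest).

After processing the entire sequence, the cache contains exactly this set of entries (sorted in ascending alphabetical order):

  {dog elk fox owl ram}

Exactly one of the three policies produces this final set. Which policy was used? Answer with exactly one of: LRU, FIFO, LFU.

Simulating under each policy and comparing final sets:
  LRU: final set = {bee dog elk owl ram} -> differs
  FIFO: final set = {bee dog elk owl ram} -> differs
  LFU: final set = {dog elk fox owl ram} -> MATCHES target
Only LFU produces the target set.

Answer: LFU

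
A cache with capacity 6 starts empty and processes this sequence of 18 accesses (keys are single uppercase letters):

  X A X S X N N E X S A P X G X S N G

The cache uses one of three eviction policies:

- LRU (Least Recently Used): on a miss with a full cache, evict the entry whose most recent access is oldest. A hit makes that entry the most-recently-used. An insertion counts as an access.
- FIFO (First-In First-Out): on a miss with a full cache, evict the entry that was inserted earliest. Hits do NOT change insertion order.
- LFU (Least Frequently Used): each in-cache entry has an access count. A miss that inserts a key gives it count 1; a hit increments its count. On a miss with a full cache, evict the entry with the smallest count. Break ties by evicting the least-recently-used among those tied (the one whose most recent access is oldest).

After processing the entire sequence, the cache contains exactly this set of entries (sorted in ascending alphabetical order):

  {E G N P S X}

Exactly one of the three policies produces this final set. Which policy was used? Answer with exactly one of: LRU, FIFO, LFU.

Simulating under each policy and comparing final sets:
  LRU: final set = {A G N P S X} -> differs
  FIFO: final set = {E G N P S X} -> MATCHES target
  LFU: final set = {A G N P S X} -> differs
Only FIFO produces the target set.

Answer: FIFO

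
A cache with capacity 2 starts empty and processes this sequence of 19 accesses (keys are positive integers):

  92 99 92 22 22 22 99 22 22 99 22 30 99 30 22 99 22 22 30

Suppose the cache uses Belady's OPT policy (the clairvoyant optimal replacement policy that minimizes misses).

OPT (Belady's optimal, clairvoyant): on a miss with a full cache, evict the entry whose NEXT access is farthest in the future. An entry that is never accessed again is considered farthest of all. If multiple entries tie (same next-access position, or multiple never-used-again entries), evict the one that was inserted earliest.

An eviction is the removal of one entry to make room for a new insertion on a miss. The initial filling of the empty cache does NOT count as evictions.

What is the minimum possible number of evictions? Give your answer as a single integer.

Answer: 4

Derivation:
OPT (Belady) simulation (capacity=2):
  1. access 92: MISS. Cache: [92]
  2. access 99: MISS. Cache: [92 99]
  3. access 92: HIT. Next use of 92: never. Cache: [92 99]
  4. access 22: MISS, evict 92 (next use: never). Cache: [99 22]
  5. access 22: HIT. Next use of 22: step 6. Cache: [99 22]
  6. access 22: HIT. Next use of 22: step 8. Cache: [99 22]
  7. access 99: HIT. Next use of 99: step 10. Cache: [99 22]
  8. access 22: HIT. Next use of 22: step 9. Cache: [99 22]
  9. access 22: HIT. Next use of 22: step 11. Cache: [99 22]
  10. access 99: HIT. Next use of 99: step 13. Cache: [99 22]
  11. access 22: HIT. Next use of 22: step 15. Cache: [99 22]
  12. access 30: MISS, evict 22 (next use: step 15). Cache: [99 30]
  13. access 99: HIT. Next use of 99: step 16. Cache: [99 30]
  14. access 30: HIT. Next use of 30: step 19. Cache: [99 30]
  15. access 22: MISS, evict 30 (next use: step 19). Cache: [99 22]
  16. access 99: HIT. Next use of 99: never. Cache: [99 22]
  17. access 22: HIT. Next use of 22: step 18. Cache: [99 22]
  18. access 22: HIT. Next use of 22: never. Cache: [99 22]
  19. access 30: MISS, evict 99 (next use: never). Cache: [22 30]
Total: 13 hits, 6 misses, 4 evictions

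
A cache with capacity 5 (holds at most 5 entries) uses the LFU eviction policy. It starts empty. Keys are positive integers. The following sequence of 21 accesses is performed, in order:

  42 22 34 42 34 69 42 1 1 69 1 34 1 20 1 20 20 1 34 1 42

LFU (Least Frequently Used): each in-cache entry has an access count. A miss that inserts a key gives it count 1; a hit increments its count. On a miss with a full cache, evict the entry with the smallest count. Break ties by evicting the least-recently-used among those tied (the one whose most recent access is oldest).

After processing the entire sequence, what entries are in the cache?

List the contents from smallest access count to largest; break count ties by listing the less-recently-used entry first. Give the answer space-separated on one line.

Answer: 69 20 34 42 1

Derivation:
LFU simulation (capacity=5):
  1. access 42: MISS. Cache: [42(c=1)]
  2. access 22: MISS. Cache: [42(c=1) 22(c=1)]
  3. access 34: MISS. Cache: [42(c=1) 22(c=1) 34(c=1)]
  4. access 42: HIT, count now 2. Cache: [22(c=1) 34(c=1) 42(c=2)]
  5. access 34: HIT, count now 2. Cache: [22(c=1) 42(c=2) 34(c=2)]
  6. access 69: MISS. Cache: [22(c=1) 69(c=1) 42(c=2) 34(c=2)]
  7. access 42: HIT, count now 3. Cache: [22(c=1) 69(c=1) 34(c=2) 42(c=3)]
  8. access 1: MISS. Cache: [22(c=1) 69(c=1) 1(c=1) 34(c=2) 42(c=3)]
  9. access 1: HIT, count now 2. Cache: [22(c=1) 69(c=1) 34(c=2) 1(c=2) 42(c=3)]
  10. access 69: HIT, count now 2. Cache: [22(c=1) 34(c=2) 1(c=2) 69(c=2) 42(c=3)]
  11. access 1: HIT, count now 3. Cache: [22(c=1) 34(c=2) 69(c=2) 42(c=3) 1(c=3)]
  12. access 34: HIT, count now 3. Cache: [22(c=1) 69(c=2) 42(c=3) 1(c=3) 34(c=3)]
  13. access 1: HIT, count now 4. Cache: [22(c=1) 69(c=2) 42(c=3) 34(c=3) 1(c=4)]
  14. access 20: MISS, evict 22(c=1). Cache: [20(c=1) 69(c=2) 42(c=3) 34(c=3) 1(c=4)]
  15. access 1: HIT, count now 5. Cache: [20(c=1) 69(c=2) 42(c=3) 34(c=3) 1(c=5)]
  16. access 20: HIT, count now 2. Cache: [69(c=2) 20(c=2) 42(c=3) 34(c=3) 1(c=5)]
  17. access 20: HIT, count now 3. Cache: [69(c=2) 42(c=3) 34(c=3) 20(c=3) 1(c=5)]
  18. access 1: HIT, count now 6. Cache: [69(c=2) 42(c=3) 34(c=3) 20(c=3) 1(c=6)]
  19. access 34: HIT, count now 4. Cache: [69(c=2) 42(c=3) 20(c=3) 34(c=4) 1(c=6)]
  20. access 1: HIT, count now 7. Cache: [69(c=2) 42(c=3) 20(c=3) 34(c=4) 1(c=7)]
  21. access 42: HIT, count now 4. Cache: [69(c=2) 20(c=3) 34(c=4) 42(c=4) 1(c=7)]
Total: 15 hits, 6 misses, 1 evictions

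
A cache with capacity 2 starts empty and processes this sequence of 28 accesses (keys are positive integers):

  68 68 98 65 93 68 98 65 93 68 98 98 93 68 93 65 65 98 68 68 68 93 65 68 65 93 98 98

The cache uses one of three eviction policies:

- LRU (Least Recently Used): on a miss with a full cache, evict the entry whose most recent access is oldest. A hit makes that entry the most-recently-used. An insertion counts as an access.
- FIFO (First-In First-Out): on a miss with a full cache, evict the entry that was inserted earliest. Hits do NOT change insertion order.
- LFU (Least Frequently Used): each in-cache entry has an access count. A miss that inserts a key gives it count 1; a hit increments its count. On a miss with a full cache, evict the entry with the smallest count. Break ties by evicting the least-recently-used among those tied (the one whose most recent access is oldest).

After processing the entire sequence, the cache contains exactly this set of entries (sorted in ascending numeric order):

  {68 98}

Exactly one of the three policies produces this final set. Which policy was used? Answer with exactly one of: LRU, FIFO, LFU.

Simulating under each policy and comparing final sets:
  LRU: final set = {93 98} -> differs
  FIFO: final set = {93 98} -> differs
  LFU: final set = {68 98} -> MATCHES target
Only LFU produces the target set.

Answer: LFU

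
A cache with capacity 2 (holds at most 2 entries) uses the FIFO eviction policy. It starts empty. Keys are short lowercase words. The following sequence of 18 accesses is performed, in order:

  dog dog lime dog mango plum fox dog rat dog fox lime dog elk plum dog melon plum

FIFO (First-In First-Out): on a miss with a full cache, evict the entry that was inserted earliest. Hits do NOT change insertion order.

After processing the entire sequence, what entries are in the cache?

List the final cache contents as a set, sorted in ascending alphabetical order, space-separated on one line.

Answer: melon plum

Derivation:
FIFO simulation (capacity=2):
  1. access dog: MISS. Cache (old->new): [dog]
  2. access dog: HIT. Cache (old->new): [dog]
  3. access lime: MISS. Cache (old->new): [dog lime]
  4. access dog: HIT. Cache (old->new): [dog lime]
  5. access mango: MISS, evict dog. Cache (old->new): [lime mango]
  6. access plum: MISS, evict lime. Cache (old->new): [mango plum]
  7. access fox: MISS, evict mango. Cache (old->new): [plum fox]
  8. access dog: MISS, evict plum. Cache (old->new): [fox dog]
  9. access rat: MISS, evict fox. Cache (old->new): [dog rat]
  10. access dog: HIT. Cache (old->new): [dog rat]
  11. access fox: MISS, evict dog. Cache (old->new): [rat fox]
  12. access lime: MISS, evict rat. Cache (old->new): [fox lime]
  13. access dog: MISS, evict fox. Cache (old->new): [lime dog]
  14. access elk: MISS, evict lime. Cache (old->new): [dog elk]
  15. access plum: MISS, evict dog. Cache (old->new): [elk plum]
  16. access dog: MISS, evict elk. Cache (old->new): [plum dog]
  17. access melon: MISS, evict plum. Cache (old->new): [dog melon]
  18. access plum: MISS, evict dog. Cache (old->new): [melon plum]
Total: 3 hits, 15 misses, 13 evictions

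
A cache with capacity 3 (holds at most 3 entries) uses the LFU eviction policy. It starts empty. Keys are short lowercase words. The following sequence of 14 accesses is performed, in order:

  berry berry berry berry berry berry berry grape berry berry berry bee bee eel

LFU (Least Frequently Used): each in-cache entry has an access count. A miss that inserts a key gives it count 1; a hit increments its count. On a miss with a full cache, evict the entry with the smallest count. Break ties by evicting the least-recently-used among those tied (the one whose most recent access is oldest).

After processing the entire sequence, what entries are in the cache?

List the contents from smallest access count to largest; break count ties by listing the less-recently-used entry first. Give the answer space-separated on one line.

Answer: eel bee berry

Derivation:
LFU simulation (capacity=3):
  1. access berry: MISS. Cache: [berry(c=1)]
  2. access berry: HIT, count now 2. Cache: [berry(c=2)]
  3. access berry: HIT, count now 3. Cache: [berry(c=3)]
  4. access berry: HIT, count now 4. Cache: [berry(c=4)]
  5. access berry: HIT, count now 5. Cache: [berry(c=5)]
  6. access berry: HIT, count now 6. Cache: [berry(c=6)]
  7. access berry: HIT, count now 7. Cache: [berry(c=7)]
  8. access grape: MISS. Cache: [grape(c=1) berry(c=7)]
  9. access berry: HIT, count now 8. Cache: [grape(c=1) berry(c=8)]
  10. access berry: HIT, count now 9. Cache: [grape(c=1) berry(c=9)]
  11. access berry: HIT, count now 10. Cache: [grape(c=1) berry(c=10)]
  12. access bee: MISS. Cache: [grape(c=1) bee(c=1) berry(c=10)]
  13. access bee: HIT, count now 2. Cache: [grape(c=1) bee(c=2) berry(c=10)]
  14. access eel: MISS, evict grape(c=1). Cache: [eel(c=1) bee(c=2) berry(c=10)]
Total: 10 hits, 4 misses, 1 evictions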